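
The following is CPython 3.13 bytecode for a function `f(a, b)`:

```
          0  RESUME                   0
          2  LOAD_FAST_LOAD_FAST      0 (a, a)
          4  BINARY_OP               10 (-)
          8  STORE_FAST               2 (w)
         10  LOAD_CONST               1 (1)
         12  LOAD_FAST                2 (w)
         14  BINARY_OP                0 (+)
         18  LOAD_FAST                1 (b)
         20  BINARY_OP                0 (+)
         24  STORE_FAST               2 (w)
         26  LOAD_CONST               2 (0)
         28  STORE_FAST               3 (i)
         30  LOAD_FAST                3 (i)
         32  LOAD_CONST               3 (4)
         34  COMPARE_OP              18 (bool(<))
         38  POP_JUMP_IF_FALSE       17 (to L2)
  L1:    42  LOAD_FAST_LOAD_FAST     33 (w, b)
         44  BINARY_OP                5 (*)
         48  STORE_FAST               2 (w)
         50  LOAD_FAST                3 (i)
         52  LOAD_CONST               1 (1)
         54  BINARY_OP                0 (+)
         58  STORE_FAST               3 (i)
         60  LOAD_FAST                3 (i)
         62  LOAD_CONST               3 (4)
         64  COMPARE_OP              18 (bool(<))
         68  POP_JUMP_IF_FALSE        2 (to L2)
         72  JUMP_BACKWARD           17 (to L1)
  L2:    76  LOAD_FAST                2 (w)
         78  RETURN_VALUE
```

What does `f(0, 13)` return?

LOAD_FAST_LOAD_FAST a,a → push 0,0. Stack: [0, 0]
BINARY_OP - → 0 - 0 = 0. Stack: [0]
STORE_FAST w → w=0. Stack: []
LOAD_CONST → push 1. Stack: [1]
LOAD_FAST w → push 0. Stack: [1, 0]
BINARY_OP + → 1 + 0 = 1. Stack: [1]
LOAD_FAST b → push 13. Stack: [1, 13]
BINARY_OP + → 1 + 13 = 14. Stack: [14]
STORE_FAST w → w=14. Stack: []
LOAD_CONST → push 0. Stack: [0]
STORE_FAST i → i=0. Stack: []
LOAD_FAST i → push 0. Stack: [0]
LOAD_CONST → push 4. Stack: [0, 4]
COMPARE_OP bool(<) → 0 vs 4 = True. Stack: [True]
POP_JUMP_IF_FALSE → pop True; no jump. Stack: []
LOAD_FAST_LOAD_FAST w,b → push 14,13. Stack: [14, 13]
BINARY_OP * → 14 * 13 = 182. Stack: [182]
STORE_FAST w → w=182. Stack: []
LOAD_FAST i → push 0. Stack: [0]
LOAD_CONST → push 1. Stack: [0, 1]
BINARY_OP + → 0 + 1 = 1. Stack: [1]
STORE_FAST i → i=1. Stack: []
LOAD_FAST i → push 1. Stack: [1]
LOAD_CONST → push 4. Stack: [1, 4]
COMPARE_OP bool(<) → 1 vs 4 = True. Stack: [True]
POP_JUMP_IF_FALSE → pop True; no jump. Stack: []
LOAD_FAST_LOAD_FAST w,b → push 182,13. Stack: [182, 13]
BINARY_OP * → 182 * 13 = 2366. Stack: [2366]
STORE_FAST w → w=2366. Stack: []
LOAD_FAST i → push 1. Stack: [1]
LOAD_CONST → push 1. Stack: [1, 1]
BINARY_OP + → 1 + 1 = 2. Stack: [2]
STORE_FAST i → i=2. Stack: []
LOAD_FAST i → push 2. Stack: [2]
LOAD_CONST → push 4. Stack: [2, 4]
COMPARE_OP bool(<) → 2 vs 4 = True. Stack: [True]
POP_JUMP_IF_FALSE → pop True; no jump. Stack: []
LOAD_FAST_LOAD_FAST w,b → push 2366,13. Stack: [2366, 13]
BINARY_OP * → 2366 * 13 = 30758. Stack: [30758]
STORE_FAST w → w=30758. Stack: []
LOAD_FAST i → push 2. Stack: [2]
LOAD_CONST → push 1. Stack: [2, 1]
BINARY_OP + → 2 + 1 = 3. Stack: [3]
STORE_FAST i → i=3. Stack: []
LOAD_FAST i → push 3. Stack: [3]
LOAD_CONST → push 4. Stack: [3, 4]
COMPARE_OP bool(<) → 3 vs 4 = True. Stack: [True]
POP_JUMP_IF_FALSE → pop True; no jump. Stack: []
LOAD_FAST_LOAD_FAST w,b → push 30758,13. Stack: [30758, 13]
BINARY_OP * → 30758 * 13 = 399854. Stack: [399854]
STORE_FAST w → w=399854. Stack: []
LOAD_FAST i → push 3. Stack: [3]
LOAD_CONST → push 1. Stack: [3, 1]
BINARY_OP + → 3 + 1 = 4. Stack: [4]
STORE_FAST i → i=4. Stack: []
LOAD_FAST i → push 4. Stack: [4]
LOAD_CONST → push 4. Stack: [4, 4]
COMPARE_OP bool(<) → 4 vs 4 = False. Stack: [False]
POP_JUMP_IF_FALSE → pop False; jump. Stack: []
LOAD_FAST w → push 399854. Stack: [399854]
RETURN_VALUE → return 399854.

399854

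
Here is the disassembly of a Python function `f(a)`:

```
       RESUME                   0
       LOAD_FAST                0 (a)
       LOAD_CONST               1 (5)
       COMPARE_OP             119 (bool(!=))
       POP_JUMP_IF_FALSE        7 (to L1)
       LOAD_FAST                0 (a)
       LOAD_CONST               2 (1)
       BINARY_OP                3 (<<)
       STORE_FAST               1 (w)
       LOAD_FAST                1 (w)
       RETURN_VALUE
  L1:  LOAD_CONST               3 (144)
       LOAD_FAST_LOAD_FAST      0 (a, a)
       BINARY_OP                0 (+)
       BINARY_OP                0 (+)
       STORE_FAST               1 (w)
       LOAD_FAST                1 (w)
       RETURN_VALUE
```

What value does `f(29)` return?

58

LOAD_FAST a → push 29. Stack: [29]
LOAD_CONST → push 5. Stack: [29, 5]
COMPARE_OP bool(!=) → 29 vs 5 = True. Stack: [True]
POP_JUMP_IF_FALSE → pop True; no jump. Stack: []
LOAD_FAST a → push 29. Stack: [29]
LOAD_CONST → push 1. Stack: [29, 1]
BINARY_OP << → 29 << 1 = 58. Stack: [58]
STORE_FAST w → w=58. Stack: []
LOAD_FAST w → push 58. Stack: [58]
RETURN_VALUE → return 58.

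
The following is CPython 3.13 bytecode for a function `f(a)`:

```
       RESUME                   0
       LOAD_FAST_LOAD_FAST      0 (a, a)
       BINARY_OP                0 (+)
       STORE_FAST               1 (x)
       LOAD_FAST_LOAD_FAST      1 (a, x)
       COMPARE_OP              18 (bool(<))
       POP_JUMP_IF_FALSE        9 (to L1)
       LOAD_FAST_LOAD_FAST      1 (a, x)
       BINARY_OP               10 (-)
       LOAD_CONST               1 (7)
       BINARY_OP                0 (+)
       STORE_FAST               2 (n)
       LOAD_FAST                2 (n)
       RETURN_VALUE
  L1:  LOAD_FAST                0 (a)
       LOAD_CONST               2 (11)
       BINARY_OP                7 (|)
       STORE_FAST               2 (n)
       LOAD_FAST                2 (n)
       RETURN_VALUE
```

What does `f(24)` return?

LOAD_FAST_LOAD_FAST a,a → push 24,24. Stack: [24, 24]
BINARY_OP + → 24 + 24 = 48. Stack: [48]
STORE_FAST x → x=48. Stack: []
LOAD_FAST_LOAD_FAST a,x → push 24,48. Stack: [24, 48]
COMPARE_OP bool(<) → 24 vs 48 = True. Stack: [True]
POP_JUMP_IF_FALSE → pop True; no jump. Stack: []
LOAD_FAST_LOAD_FAST a,x → push 24,48. Stack: [24, 48]
BINARY_OP - → 24 - 48 = -24. Stack: [-24]
LOAD_CONST → push 7. Stack: [-24, 7]
BINARY_OP + → -24 + 7 = -17. Stack: [-17]
STORE_FAST n → n=-17. Stack: []
LOAD_FAST n → push -17. Stack: [-17]
RETURN_VALUE → return -17.

-17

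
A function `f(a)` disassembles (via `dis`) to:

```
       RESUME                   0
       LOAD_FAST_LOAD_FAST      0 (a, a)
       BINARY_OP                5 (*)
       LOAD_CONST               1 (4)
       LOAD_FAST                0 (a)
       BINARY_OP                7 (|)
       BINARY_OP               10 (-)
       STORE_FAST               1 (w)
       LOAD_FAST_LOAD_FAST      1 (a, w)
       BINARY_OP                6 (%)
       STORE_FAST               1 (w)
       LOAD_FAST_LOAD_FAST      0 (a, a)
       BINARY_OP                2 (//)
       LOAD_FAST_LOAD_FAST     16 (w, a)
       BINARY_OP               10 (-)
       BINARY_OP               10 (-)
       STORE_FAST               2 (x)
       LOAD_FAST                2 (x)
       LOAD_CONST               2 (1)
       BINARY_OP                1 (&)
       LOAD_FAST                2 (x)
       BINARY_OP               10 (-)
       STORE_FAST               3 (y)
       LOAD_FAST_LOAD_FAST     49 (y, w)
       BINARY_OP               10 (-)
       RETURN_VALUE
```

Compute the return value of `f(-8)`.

8

LOAD_FAST_LOAD_FAST a,a → push -8,-8. Stack: [-8, -8]
BINARY_OP * → -8 * -8 = 64. Stack: [64]
LOAD_CONST → push 4. Stack: [64, 4]
LOAD_FAST a → push -8. Stack: [64, 4, -8]
BINARY_OP | → 4 | -8 = -4. Stack: [64, -4]
BINARY_OP - → 64 - -4 = 68. Stack: [68]
STORE_FAST w → w=68. Stack: []
LOAD_FAST_LOAD_FAST a,w → push -8,68. Stack: [-8, 68]
BINARY_OP % → -8 % 68 = 60. Stack: [60]
STORE_FAST w → w=60. Stack: []
LOAD_FAST_LOAD_FAST a,a → push -8,-8. Stack: [-8, -8]
BINARY_OP // → -8 // -8 = 1. Stack: [1]
LOAD_FAST_LOAD_FAST w,a → push 60,-8. Stack: [1, 60, -8]
BINARY_OP - → 60 - -8 = 68. Stack: [1, 68]
BINARY_OP - → 1 - 68 = -67. Stack: [-67]
STORE_FAST x → x=-67. Stack: []
LOAD_FAST x → push -67. Stack: [-67]
LOAD_CONST → push 1. Stack: [-67, 1]
BINARY_OP & → -67 & 1 = 1. Stack: [1]
LOAD_FAST x → push -67. Stack: [1, -67]
BINARY_OP - → 1 - -67 = 68. Stack: [68]
STORE_FAST y → y=68. Stack: []
LOAD_FAST_LOAD_FAST y,w → push 68,60. Stack: [68, 60]
BINARY_OP - → 68 - 60 = 8. Stack: [8]
RETURN_VALUE → return 8.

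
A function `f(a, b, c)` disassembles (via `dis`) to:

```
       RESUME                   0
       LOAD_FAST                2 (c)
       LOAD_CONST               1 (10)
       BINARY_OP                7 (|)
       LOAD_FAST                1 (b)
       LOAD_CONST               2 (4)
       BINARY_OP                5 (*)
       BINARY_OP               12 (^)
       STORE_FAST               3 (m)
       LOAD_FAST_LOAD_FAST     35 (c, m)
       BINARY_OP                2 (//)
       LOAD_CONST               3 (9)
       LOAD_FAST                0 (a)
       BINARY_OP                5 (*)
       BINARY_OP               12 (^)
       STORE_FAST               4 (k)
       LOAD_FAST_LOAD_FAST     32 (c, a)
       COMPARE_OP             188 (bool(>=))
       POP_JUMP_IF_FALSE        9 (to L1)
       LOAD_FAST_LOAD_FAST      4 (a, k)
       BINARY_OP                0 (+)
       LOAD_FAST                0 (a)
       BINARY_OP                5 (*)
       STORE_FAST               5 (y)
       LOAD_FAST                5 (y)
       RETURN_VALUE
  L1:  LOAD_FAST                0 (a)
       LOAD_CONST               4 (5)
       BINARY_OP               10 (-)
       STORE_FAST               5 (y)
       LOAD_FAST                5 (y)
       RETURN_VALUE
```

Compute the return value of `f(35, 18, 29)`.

30

LOAD_FAST c → push 29. Stack: [29]
LOAD_CONST → push 10. Stack: [29, 10]
BINARY_OP | → 29 | 10 = 31. Stack: [31]
LOAD_FAST b → push 18. Stack: [31, 18]
LOAD_CONST → push 4. Stack: [31, 18, 4]
BINARY_OP * → 18 * 4 = 72. Stack: [31, 72]
BINARY_OP ^ → 31 ^ 72 = 87. Stack: [87]
STORE_FAST m → m=87. Stack: []
LOAD_FAST_LOAD_FAST c,m → push 29,87. Stack: [29, 87]
BINARY_OP // → 29 // 87 = 0. Stack: [0]
LOAD_CONST → push 9. Stack: [0, 9]
LOAD_FAST a → push 35. Stack: [0, 9, 35]
BINARY_OP * → 9 * 35 = 315. Stack: [0, 315]
BINARY_OP ^ → 0 ^ 315 = 315. Stack: [315]
STORE_FAST k → k=315. Stack: []
LOAD_FAST_LOAD_FAST c,a → push 29,35. Stack: [29, 35]
COMPARE_OP bool(>=) → 29 vs 35 = False. Stack: [False]
POP_JUMP_IF_FALSE → pop False; jump. Stack: []
LOAD_FAST a → push 35. Stack: [35]
LOAD_CONST → push 5. Stack: [35, 5]
BINARY_OP - → 35 - 5 = 30. Stack: [30]
STORE_FAST y → y=30. Stack: []
LOAD_FAST y → push 30. Stack: [30]
RETURN_VALUE → return 30.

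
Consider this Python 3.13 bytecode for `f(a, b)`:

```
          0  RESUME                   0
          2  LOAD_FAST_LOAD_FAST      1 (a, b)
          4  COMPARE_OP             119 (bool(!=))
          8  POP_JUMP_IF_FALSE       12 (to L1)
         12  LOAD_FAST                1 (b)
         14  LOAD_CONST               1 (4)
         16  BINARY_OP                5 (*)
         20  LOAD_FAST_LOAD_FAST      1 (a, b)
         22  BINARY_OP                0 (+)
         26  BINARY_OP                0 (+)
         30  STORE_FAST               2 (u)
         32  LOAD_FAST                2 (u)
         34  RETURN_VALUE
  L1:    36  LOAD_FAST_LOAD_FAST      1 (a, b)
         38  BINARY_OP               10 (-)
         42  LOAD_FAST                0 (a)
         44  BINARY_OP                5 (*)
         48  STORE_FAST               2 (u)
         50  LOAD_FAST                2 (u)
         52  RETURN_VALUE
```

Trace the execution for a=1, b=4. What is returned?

LOAD_FAST_LOAD_FAST a,b → push 1,4. Stack: [1, 4]
COMPARE_OP bool(!=) → 1 vs 4 = True. Stack: [True]
POP_JUMP_IF_FALSE → pop True; no jump. Stack: []
LOAD_FAST b → push 4. Stack: [4]
LOAD_CONST → push 4. Stack: [4, 4]
BINARY_OP * → 4 * 4 = 16. Stack: [16]
LOAD_FAST_LOAD_FAST a,b → push 1,4. Stack: [16, 1, 4]
BINARY_OP + → 1 + 4 = 5. Stack: [16, 5]
BINARY_OP + → 16 + 5 = 21. Stack: [21]
STORE_FAST u → u=21. Stack: []
LOAD_FAST u → push 21. Stack: [21]
RETURN_VALUE → return 21.

21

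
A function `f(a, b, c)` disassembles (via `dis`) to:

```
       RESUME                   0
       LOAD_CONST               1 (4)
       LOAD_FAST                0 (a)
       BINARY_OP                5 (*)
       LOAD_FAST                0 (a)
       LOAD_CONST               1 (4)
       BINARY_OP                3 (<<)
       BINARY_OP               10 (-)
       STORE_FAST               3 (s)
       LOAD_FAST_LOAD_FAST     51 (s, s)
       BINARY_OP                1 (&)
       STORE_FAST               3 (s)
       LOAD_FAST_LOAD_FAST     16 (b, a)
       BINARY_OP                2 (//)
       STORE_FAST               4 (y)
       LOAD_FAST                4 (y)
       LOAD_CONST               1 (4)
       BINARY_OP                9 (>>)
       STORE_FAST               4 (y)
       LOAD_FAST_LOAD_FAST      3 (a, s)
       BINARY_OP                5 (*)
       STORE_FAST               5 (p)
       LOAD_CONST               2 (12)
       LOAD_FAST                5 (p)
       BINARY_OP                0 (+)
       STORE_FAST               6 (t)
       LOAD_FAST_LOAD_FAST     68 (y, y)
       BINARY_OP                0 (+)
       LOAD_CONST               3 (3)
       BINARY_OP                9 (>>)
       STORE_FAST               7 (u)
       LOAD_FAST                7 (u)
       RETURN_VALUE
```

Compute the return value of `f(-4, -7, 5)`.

LOAD_CONST → push 4. Stack: [4]
LOAD_FAST a → push -4. Stack: [4, -4]
BINARY_OP * → 4 * -4 = -16. Stack: [-16]
LOAD_FAST a → push -4. Stack: [-16, -4]
LOAD_CONST → push 4. Stack: [-16, -4, 4]
BINARY_OP << → -4 << 4 = -64. Stack: [-16, -64]
BINARY_OP - → -16 - -64 = 48. Stack: [48]
STORE_FAST s → s=48. Stack: []
LOAD_FAST_LOAD_FAST s,s → push 48,48. Stack: [48, 48]
BINARY_OP & → 48 & 48 = 48. Stack: [48]
STORE_FAST s → s=48. Stack: []
LOAD_FAST_LOAD_FAST b,a → push -7,-4. Stack: [-7, -4]
BINARY_OP // → -7 // -4 = 1. Stack: [1]
STORE_FAST y → y=1. Stack: []
LOAD_FAST y → push 1. Stack: [1]
LOAD_CONST → push 4. Stack: [1, 4]
BINARY_OP >> → 1 >> 4 = 0. Stack: [0]
STORE_FAST y → y=0. Stack: []
LOAD_FAST_LOAD_FAST a,s → push -4,48. Stack: [-4, 48]
BINARY_OP * → -4 * 48 = -192. Stack: [-192]
STORE_FAST p → p=-192. Stack: []
LOAD_CONST → push 12. Stack: [12]
LOAD_FAST p → push -192. Stack: [12, -192]
BINARY_OP + → 12 + -192 = -180. Stack: [-180]
STORE_FAST t → t=-180. Stack: []
LOAD_FAST_LOAD_FAST y,y → push 0,0. Stack: [0, 0]
BINARY_OP + → 0 + 0 = 0. Stack: [0]
LOAD_CONST → push 3. Stack: [0, 3]
BINARY_OP >> → 0 >> 3 = 0. Stack: [0]
STORE_FAST u → u=0. Stack: []
LOAD_FAST u → push 0. Stack: [0]
RETURN_VALUE → return 0.

0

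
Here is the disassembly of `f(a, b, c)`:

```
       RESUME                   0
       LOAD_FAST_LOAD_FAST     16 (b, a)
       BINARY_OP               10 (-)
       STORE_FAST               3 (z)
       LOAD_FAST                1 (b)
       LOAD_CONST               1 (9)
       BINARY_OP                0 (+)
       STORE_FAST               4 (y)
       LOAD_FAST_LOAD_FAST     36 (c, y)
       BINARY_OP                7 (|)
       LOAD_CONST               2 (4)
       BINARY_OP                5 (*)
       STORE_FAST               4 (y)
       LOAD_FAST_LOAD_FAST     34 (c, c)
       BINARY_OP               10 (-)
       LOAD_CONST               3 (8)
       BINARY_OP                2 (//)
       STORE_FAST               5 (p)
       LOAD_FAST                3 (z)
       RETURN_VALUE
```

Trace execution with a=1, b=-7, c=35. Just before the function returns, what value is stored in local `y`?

LOAD_FAST_LOAD_FAST b,a → push -7,1. Stack: [-7, 1]
BINARY_OP - → -7 - 1 = -8. Stack: [-8]
STORE_FAST z → z=-8. Stack: []
LOAD_FAST b → push -7. Stack: [-7]
LOAD_CONST → push 9. Stack: [-7, 9]
BINARY_OP + → -7 + 9 = 2. Stack: [2]
STORE_FAST y → y=2. Stack: []
LOAD_FAST_LOAD_FAST c,y → push 35,2. Stack: [35, 2]
BINARY_OP | → 35 | 2 = 35. Stack: [35]
LOAD_CONST → push 4. Stack: [35, 4]
BINARY_OP * → 35 * 4 = 140. Stack: [140]
STORE_FAST y → y=140. Stack: []
LOAD_FAST_LOAD_FAST c,c → push 35,35. Stack: [35, 35]
BINARY_OP - → 35 - 35 = 0. Stack: [0]
LOAD_CONST → push 8. Stack: [0, 8]
BINARY_OP // → 0 // 8 = 0. Stack: [0]
STORE_FAST p → p=0. Stack: []
LOAD_FAST z → push -8. Stack: [-8]
RETURN_VALUE → return -8.

140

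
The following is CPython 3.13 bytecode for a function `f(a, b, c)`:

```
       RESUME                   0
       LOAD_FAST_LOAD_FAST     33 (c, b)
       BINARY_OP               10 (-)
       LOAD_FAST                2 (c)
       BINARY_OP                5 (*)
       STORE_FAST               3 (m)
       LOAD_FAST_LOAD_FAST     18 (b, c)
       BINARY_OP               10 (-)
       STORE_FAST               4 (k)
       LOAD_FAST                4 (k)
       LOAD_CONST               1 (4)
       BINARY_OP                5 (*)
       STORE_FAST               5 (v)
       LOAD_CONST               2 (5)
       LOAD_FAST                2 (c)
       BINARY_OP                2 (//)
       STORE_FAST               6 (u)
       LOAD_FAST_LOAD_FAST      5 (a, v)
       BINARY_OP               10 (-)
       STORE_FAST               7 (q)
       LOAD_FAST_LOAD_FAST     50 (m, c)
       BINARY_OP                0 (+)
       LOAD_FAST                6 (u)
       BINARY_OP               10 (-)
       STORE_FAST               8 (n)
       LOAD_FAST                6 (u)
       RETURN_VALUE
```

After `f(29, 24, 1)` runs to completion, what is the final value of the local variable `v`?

LOAD_FAST_LOAD_FAST c,b → push 1,24. Stack: [1, 24]
BINARY_OP - → 1 - 24 = -23. Stack: [-23]
LOAD_FAST c → push 1. Stack: [-23, 1]
BINARY_OP * → -23 * 1 = -23. Stack: [-23]
STORE_FAST m → m=-23. Stack: []
LOAD_FAST_LOAD_FAST b,c → push 24,1. Stack: [24, 1]
BINARY_OP - → 24 - 1 = 23. Stack: [23]
STORE_FAST k → k=23. Stack: []
LOAD_FAST k → push 23. Stack: [23]
LOAD_CONST → push 4. Stack: [23, 4]
BINARY_OP * → 23 * 4 = 92. Stack: [92]
STORE_FAST v → v=92. Stack: []
LOAD_CONST → push 5. Stack: [5]
LOAD_FAST c → push 1. Stack: [5, 1]
BINARY_OP // → 5 // 1 = 5. Stack: [5]
STORE_FAST u → u=5. Stack: []
LOAD_FAST_LOAD_FAST a,v → push 29,92. Stack: [29, 92]
BINARY_OP - → 29 - 92 = -63. Stack: [-63]
STORE_FAST q → q=-63. Stack: []
LOAD_FAST_LOAD_FAST m,c → push -23,1. Stack: [-23, 1]
BINARY_OP + → -23 + 1 = -22. Stack: [-22]
LOAD_FAST u → push 5. Stack: [-22, 5]
BINARY_OP - → -22 - 5 = -27. Stack: [-27]
STORE_FAST n → n=-27. Stack: []
LOAD_FAST u → push 5. Stack: [5]
RETURN_VALUE → return 5.

92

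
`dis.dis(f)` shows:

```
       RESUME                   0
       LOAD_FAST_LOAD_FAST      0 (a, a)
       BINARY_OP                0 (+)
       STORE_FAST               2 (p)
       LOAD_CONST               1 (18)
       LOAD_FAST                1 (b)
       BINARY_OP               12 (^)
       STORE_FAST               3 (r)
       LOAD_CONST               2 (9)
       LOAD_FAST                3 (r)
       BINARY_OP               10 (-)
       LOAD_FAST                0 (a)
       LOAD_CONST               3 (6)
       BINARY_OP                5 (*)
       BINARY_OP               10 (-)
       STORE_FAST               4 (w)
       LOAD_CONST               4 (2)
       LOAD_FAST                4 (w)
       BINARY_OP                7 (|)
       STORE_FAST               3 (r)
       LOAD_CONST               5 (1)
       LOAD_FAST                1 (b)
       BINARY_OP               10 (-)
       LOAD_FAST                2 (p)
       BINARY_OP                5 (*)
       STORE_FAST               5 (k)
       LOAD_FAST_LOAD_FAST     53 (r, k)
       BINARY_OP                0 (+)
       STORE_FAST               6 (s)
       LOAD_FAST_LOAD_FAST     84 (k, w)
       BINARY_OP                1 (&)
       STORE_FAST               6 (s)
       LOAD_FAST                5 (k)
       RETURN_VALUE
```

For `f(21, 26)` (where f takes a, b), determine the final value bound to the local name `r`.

-125

LOAD_FAST_LOAD_FAST a,a → push 21,21. Stack: [21, 21]
BINARY_OP + → 21 + 21 = 42. Stack: [42]
STORE_FAST p → p=42. Stack: []
LOAD_CONST → push 18. Stack: [18]
LOAD_FAST b → push 26. Stack: [18, 26]
BINARY_OP ^ → 18 ^ 26 = 8. Stack: [8]
STORE_FAST r → r=8. Stack: []
LOAD_CONST → push 9. Stack: [9]
LOAD_FAST r → push 8. Stack: [9, 8]
BINARY_OP - → 9 - 8 = 1. Stack: [1]
LOAD_FAST a → push 21. Stack: [1, 21]
LOAD_CONST → push 6. Stack: [1, 21, 6]
BINARY_OP * → 21 * 6 = 126. Stack: [1, 126]
BINARY_OP - → 1 - 126 = -125. Stack: [-125]
STORE_FAST w → w=-125. Stack: []
LOAD_CONST → push 2. Stack: [2]
LOAD_FAST w → push -125. Stack: [2, -125]
BINARY_OP | → 2 | -125 = -125. Stack: [-125]
STORE_FAST r → r=-125. Stack: []
LOAD_CONST → push 1. Stack: [1]
LOAD_FAST b → push 26. Stack: [1, 26]
BINARY_OP - → 1 - 26 = -25. Stack: [-25]
LOAD_FAST p → push 42. Stack: [-25, 42]
BINARY_OP * → -25 * 42 = -1050. Stack: [-1050]
STORE_FAST k → k=-1050. Stack: []
LOAD_FAST_LOAD_FAST r,k → push -125,-1050. Stack: [-125, -1050]
BINARY_OP + → -125 + -1050 = -1175. Stack: [-1175]
STORE_FAST s → s=-1175. Stack: []
LOAD_FAST_LOAD_FAST k,w → push -1050,-125. Stack: [-1050, -125]
BINARY_OP & → -1050 & -125 = -1150. Stack: [-1150]
STORE_FAST s → s=-1150. Stack: []
LOAD_FAST k → push -1050. Stack: [-1050]
RETURN_VALUE → return -1050.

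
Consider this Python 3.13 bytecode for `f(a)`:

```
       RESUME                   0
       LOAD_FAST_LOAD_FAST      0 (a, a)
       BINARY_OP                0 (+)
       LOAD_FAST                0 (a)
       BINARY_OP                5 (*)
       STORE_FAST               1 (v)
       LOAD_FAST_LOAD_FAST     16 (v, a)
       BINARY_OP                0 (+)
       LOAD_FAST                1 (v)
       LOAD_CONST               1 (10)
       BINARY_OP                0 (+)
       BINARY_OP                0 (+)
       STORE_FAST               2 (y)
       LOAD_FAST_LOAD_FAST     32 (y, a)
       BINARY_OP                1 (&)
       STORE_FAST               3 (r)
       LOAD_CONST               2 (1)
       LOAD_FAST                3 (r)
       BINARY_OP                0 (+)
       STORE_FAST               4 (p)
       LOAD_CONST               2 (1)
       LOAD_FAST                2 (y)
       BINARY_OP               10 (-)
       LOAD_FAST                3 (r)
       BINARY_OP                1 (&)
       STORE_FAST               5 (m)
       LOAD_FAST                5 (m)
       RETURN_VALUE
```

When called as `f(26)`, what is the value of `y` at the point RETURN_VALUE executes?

2740

LOAD_FAST_LOAD_FAST a,a → push 26,26. Stack: [26, 26]
BINARY_OP + → 26 + 26 = 52. Stack: [52]
LOAD_FAST a → push 26. Stack: [52, 26]
BINARY_OP * → 52 * 26 = 1352. Stack: [1352]
STORE_FAST v → v=1352. Stack: []
LOAD_FAST_LOAD_FAST v,a → push 1352,26. Stack: [1352, 26]
BINARY_OP + → 1352 + 26 = 1378. Stack: [1378]
LOAD_FAST v → push 1352. Stack: [1378, 1352]
LOAD_CONST → push 10. Stack: [1378, 1352, 10]
BINARY_OP + → 1352 + 10 = 1362. Stack: [1378, 1362]
BINARY_OP + → 1378 + 1362 = 2740. Stack: [2740]
STORE_FAST y → y=2740. Stack: []
LOAD_FAST_LOAD_FAST y,a → push 2740,26. Stack: [2740, 26]
BINARY_OP & → 2740 & 26 = 16. Stack: [16]
STORE_FAST r → r=16. Stack: []
LOAD_CONST → push 1. Stack: [1]
LOAD_FAST r → push 16. Stack: [1, 16]
BINARY_OP + → 1 + 16 = 17. Stack: [17]
STORE_FAST p → p=17. Stack: []
LOAD_CONST → push 1. Stack: [1]
LOAD_FAST y → push 2740. Stack: [1, 2740]
BINARY_OP - → 1 - 2740 = -2739. Stack: [-2739]
LOAD_FAST r → push 16. Stack: [-2739, 16]
BINARY_OP & → -2739 & 16 = 0. Stack: [0]
STORE_FAST m → m=0. Stack: []
LOAD_FAST m → push 0. Stack: [0]
RETURN_VALUE → return 0.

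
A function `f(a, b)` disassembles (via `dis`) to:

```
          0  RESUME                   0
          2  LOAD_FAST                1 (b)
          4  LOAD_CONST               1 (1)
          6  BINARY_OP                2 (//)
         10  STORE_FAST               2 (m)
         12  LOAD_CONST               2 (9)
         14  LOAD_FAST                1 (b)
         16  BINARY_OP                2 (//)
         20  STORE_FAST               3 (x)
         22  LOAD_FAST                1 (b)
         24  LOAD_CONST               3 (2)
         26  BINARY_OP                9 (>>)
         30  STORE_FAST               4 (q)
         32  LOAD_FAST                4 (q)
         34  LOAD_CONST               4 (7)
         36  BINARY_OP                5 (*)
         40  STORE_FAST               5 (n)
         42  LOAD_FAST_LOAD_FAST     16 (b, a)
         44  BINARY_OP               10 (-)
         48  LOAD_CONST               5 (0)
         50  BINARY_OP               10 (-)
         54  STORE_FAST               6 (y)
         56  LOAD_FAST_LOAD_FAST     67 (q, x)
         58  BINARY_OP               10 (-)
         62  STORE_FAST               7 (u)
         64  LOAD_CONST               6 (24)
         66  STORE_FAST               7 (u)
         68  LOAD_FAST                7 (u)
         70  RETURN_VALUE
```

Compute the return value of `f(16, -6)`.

LOAD_FAST b → push -6. Stack: [-6]
LOAD_CONST → push 1. Stack: [-6, 1]
BINARY_OP // → -6 // 1 = -6. Stack: [-6]
STORE_FAST m → m=-6. Stack: []
LOAD_CONST → push 9. Stack: [9]
LOAD_FAST b → push -6. Stack: [9, -6]
BINARY_OP // → 9 // -6 = -2. Stack: [-2]
STORE_FAST x → x=-2. Stack: []
LOAD_FAST b → push -6. Stack: [-6]
LOAD_CONST → push 2. Stack: [-6, 2]
BINARY_OP >> → -6 >> 2 = -2. Stack: [-2]
STORE_FAST q → q=-2. Stack: []
LOAD_FAST q → push -2. Stack: [-2]
LOAD_CONST → push 7. Stack: [-2, 7]
BINARY_OP * → -2 * 7 = -14. Stack: [-14]
STORE_FAST n → n=-14. Stack: []
LOAD_FAST_LOAD_FAST b,a → push -6,16. Stack: [-6, 16]
BINARY_OP - → -6 - 16 = -22. Stack: [-22]
LOAD_CONST → push 0. Stack: [-22, 0]
BINARY_OP - → -22 - 0 = -22. Stack: [-22]
STORE_FAST y → y=-22. Stack: []
LOAD_FAST_LOAD_FAST q,x → push -2,-2. Stack: [-2, -2]
BINARY_OP - → -2 - -2 = 0. Stack: [0]
STORE_FAST u → u=0. Stack: []
LOAD_CONST → push 24. Stack: [24]
STORE_FAST u → u=24. Stack: []
LOAD_FAST u → push 24. Stack: [24]
RETURN_VALUE → return 24.

24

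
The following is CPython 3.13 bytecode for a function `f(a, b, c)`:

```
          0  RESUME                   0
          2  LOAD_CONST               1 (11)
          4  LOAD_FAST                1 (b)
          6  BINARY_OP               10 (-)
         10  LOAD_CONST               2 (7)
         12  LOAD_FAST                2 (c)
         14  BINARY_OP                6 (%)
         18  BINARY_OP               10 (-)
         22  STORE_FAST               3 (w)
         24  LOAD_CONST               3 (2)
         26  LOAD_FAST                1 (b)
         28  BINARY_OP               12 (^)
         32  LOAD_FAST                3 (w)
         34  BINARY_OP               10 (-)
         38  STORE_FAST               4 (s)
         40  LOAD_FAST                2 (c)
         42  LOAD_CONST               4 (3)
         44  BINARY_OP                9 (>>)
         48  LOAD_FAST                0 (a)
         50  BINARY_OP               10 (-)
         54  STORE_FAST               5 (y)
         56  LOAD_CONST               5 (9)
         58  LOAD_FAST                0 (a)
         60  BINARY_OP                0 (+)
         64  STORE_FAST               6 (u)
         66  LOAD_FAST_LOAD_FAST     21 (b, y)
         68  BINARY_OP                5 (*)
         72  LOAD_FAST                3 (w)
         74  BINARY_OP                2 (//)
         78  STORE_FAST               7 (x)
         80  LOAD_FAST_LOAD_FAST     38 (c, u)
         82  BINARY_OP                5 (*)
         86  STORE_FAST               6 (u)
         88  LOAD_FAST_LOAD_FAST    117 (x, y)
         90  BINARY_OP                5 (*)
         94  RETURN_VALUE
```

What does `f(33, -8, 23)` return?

-620

LOAD_CONST → push 11. Stack: [11]
LOAD_FAST b → push -8. Stack: [11, -8]
BINARY_OP - → 11 - -8 = 19. Stack: [19]
LOAD_CONST → push 7. Stack: [19, 7]
LOAD_FAST c → push 23. Stack: [19, 7, 23]
BINARY_OP % → 7 % 23 = 7. Stack: [19, 7]
BINARY_OP - → 19 - 7 = 12. Stack: [12]
STORE_FAST w → w=12. Stack: []
LOAD_CONST → push 2. Stack: [2]
LOAD_FAST b → push -8. Stack: [2, -8]
BINARY_OP ^ → 2 ^ -8 = -6. Stack: [-6]
LOAD_FAST w → push 12. Stack: [-6, 12]
BINARY_OP - → -6 - 12 = -18. Stack: [-18]
STORE_FAST s → s=-18. Stack: []
LOAD_FAST c → push 23. Stack: [23]
LOAD_CONST → push 3. Stack: [23, 3]
BINARY_OP >> → 23 >> 3 = 2. Stack: [2]
LOAD_FAST a → push 33. Stack: [2, 33]
BINARY_OP - → 2 - 33 = -31. Stack: [-31]
STORE_FAST y → y=-31. Stack: []
LOAD_CONST → push 9. Stack: [9]
LOAD_FAST a → push 33. Stack: [9, 33]
BINARY_OP + → 9 + 33 = 42. Stack: [42]
STORE_FAST u → u=42. Stack: []
LOAD_FAST_LOAD_FAST b,y → push -8,-31. Stack: [-8, -31]
BINARY_OP * → -8 * -31 = 248. Stack: [248]
LOAD_FAST w → push 12. Stack: [248, 12]
BINARY_OP // → 248 // 12 = 20. Stack: [20]
STORE_FAST x → x=20. Stack: []
LOAD_FAST_LOAD_FAST c,u → push 23,42. Stack: [23, 42]
BINARY_OP * → 23 * 42 = 966. Stack: [966]
STORE_FAST u → u=966. Stack: []
LOAD_FAST_LOAD_FAST x,y → push 20,-31. Stack: [20, -31]
BINARY_OP * → 20 * -31 = -620. Stack: [-620]
RETURN_VALUE → return -620.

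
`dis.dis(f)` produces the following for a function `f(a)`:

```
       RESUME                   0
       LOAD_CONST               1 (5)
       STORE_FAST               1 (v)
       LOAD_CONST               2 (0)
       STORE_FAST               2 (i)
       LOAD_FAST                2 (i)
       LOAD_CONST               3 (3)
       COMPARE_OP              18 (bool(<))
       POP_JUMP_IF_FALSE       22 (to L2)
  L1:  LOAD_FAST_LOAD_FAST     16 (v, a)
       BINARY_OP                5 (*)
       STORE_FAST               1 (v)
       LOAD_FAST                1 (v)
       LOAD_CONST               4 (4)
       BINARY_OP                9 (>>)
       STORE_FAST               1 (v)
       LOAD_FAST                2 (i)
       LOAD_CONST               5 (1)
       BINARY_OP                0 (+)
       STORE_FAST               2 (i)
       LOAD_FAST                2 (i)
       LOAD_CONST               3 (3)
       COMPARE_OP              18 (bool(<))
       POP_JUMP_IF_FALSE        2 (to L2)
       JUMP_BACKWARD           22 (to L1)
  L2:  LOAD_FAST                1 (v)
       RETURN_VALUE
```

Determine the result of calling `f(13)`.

2

LOAD_CONST → push 5. Stack: [5]
STORE_FAST v → v=5. Stack: []
LOAD_CONST → push 0. Stack: [0]
STORE_FAST i → i=0. Stack: []
LOAD_FAST i → push 0. Stack: [0]
LOAD_CONST → push 3. Stack: [0, 3]
COMPARE_OP bool(<) → 0 vs 3 = True. Stack: [True]
POP_JUMP_IF_FALSE → pop True; no jump. Stack: []
LOAD_FAST_LOAD_FAST v,a → push 5,13. Stack: [5, 13]
BINARY_OP * → 5 * 13 = 65. Stack: [65]
STORE_FAST v → v=65. Stack: []
LOAD_FAST v → push 65. Stack: [65]
LOAD_CONST → push 4. Stack: [65, 4]
BINARY_OP >> → 65 >> 4 = 4. Stack: [4]
STORE_FAST v → v=4. Stack: []
LOAD_FAST i → push 0. Stack: [0]
LOAD_CONST → push 1. Stack: [0, 1]
BINARY_OP + → 0 + 1 = 1. Stack: [1]
STORE_FAST i → i=1. Stack: []
LOAD_FAST i → push 1. Stack: [1]
LOAD_CONST → push 3. Stack: [1, 3]
COMPARE_OP bool(<) → 1 vs 3 = True. Stack: [True]
POP_JUMP_IF_FALSE → pop True; no jump. Stack: []
LOAD_FAST_LOAD_FAST v,a → push 4,13. Stack: [4, 13]
BINARY_OP * → 4 * 13 = 52. Stack: [52]
STORE_FAST v → v=52. Stack: []
LOAD_FAST v → push 52. Stack: [52]
LOAD_CONST → push 4. Stack: [52, 4]
BINARY_OP >> → 52 >> 4 = 3. Stack: [3]
STORE_FAST v → v=3. Stack: []
LOAD_FAST i → push 1. Stack: [1]
LOAD_CONST → push 1. Stack: [1, 1]
BINARY_OP + → 1 + 1 = 2. Stack: [2]
STORE_FAST i → i=2. Stack: []
LOAD_FAST i → push 2. Stack: [2]
LOAD_CONST → push 3. Stack: [2, 3]
COMPARE_OP bool(<) → 2 vs 3 = True. Stack: [True]
POP_JUMP_IF_FALSE → pop True; no jump. Stack: []
LOAD_FAST_LOAD_FAST v,a → push 3,13. Stack: [3, 13]
BINARY_OP * → 3 * 13 = 39. Stack: [39]
STORE_FAST v → v=39. Stack: []
LOAD_FAST v → push 39. Stack: [39]
LOAD_CONST → push 4. Stack: [39, 4]
BINARY_OP >> → 39 >> 4 = 2. Stack: [2]
STORE_FAST v → v=2. Stack: []
LOAD_FAST i → push 2. Stack: [2]
LOAD_CONST → push 1. Stack: [2, 1]
BINARY_OP + → 2 + 1 = 3. Stack: [3]
STORE_FAST i → i=3. Stack: []
LOAD_FAST i → push 3. Stack: [3]
LOAD_CONST → push 3. Stack: [3, 3]
COMPARE_OP bool(<) → 3 vs 3 = False. Stack: [False]
POP_JUMP_IF_FALSE → pop False; jump. Stack: []
LOAD_FAST v → push 2. Stack: [2]
RETURN_VALUE → return 2.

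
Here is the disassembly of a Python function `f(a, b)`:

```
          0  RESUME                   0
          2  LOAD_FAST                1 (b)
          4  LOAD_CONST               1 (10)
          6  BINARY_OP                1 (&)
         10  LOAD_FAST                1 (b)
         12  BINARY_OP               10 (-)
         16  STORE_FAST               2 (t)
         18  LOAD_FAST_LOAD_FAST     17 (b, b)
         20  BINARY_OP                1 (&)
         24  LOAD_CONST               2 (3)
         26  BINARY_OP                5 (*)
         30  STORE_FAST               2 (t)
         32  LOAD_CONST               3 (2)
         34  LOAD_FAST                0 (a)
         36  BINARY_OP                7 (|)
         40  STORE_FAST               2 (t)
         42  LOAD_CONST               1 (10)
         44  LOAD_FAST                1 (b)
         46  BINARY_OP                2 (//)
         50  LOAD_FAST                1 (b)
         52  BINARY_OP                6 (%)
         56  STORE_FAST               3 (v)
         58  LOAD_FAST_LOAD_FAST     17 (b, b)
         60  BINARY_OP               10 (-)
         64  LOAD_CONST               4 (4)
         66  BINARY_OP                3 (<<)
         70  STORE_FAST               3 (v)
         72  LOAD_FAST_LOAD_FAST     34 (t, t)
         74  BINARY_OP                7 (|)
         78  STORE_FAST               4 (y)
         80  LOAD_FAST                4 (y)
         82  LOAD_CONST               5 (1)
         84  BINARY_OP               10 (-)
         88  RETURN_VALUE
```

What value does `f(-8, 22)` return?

-7

LOAD_FAST b → push 22. Stack: [22]
LOAD_CONST → push 10. Stack: [22, 10]
BINARY_OP & → 22 & 10 = 2. Stack: [2]
LOAD_FAST b → push 22. Stack: [2, 22]
BINARY_OP - → 2 - 22 = -20. Stack: [-20]
STORE_FAST t → t=-20. Stack: []
LOAD_FAST_LOAD_FAST b,b → push 22,22. Stack: [22, 22]
BINARY_OP & → 22 & 22 = 22. Stack: [22]
LOAD_CONST → push 3. Stack: [22, 3]
BINARY_OP * → 22 * 3 = 66. Stack: [66]
STORE_FAST t → t=66. Stack: []
LOAD_CONST → push 2. Stack: [2]
LOAD_FAST a → push -8. Stack: [2, -8]
BINARY_OP | → 2 | -8 = -6. Stack: [-6]
STORE_FAST t → t=-6. Stack: []
LOAD_CONST → push 10. Stack: [10]
LOAD_FAST b → push 22. Stack: [10, 22]
BINARY_OP // → 10 // 22 = 0. Stack: [0]
LOAD_FAST b → push 22. Stack: [0, 22]
BINARY_OP % → 0 % 22 = 0. Stack: [0]
STORE_FAST v → v=0. Stack: []
LOAD_FAST_LOAD_FAST b,b → push 22,22. Stack: [22, 22]
BINARY_OP - → 22 - 22 = 0. Stack: [0]
LOAD_CONST → push 4. Stack: [0, 4]
BINARY_OP << → 0 << 4 = 0. Stack: [0]
STORE_FAST v → v=0. Stack: []
LOAD_FAST_LOAD_FAST t,t → push -6,-6. Stack: [-6, -6]
BINARY_OP | → -6 | -6 = -6. Stack: [-6]
STORE_FAST y → y=-6. Stack: []
LOAD_FAST y → push -6. Stack: [-6]
LOAD_CONST → push 1. Stack: [-6, 1]
BINARY_OP - → -6 - 1 = -7. Stack: [-7]
RETURN_VALUE → return -7.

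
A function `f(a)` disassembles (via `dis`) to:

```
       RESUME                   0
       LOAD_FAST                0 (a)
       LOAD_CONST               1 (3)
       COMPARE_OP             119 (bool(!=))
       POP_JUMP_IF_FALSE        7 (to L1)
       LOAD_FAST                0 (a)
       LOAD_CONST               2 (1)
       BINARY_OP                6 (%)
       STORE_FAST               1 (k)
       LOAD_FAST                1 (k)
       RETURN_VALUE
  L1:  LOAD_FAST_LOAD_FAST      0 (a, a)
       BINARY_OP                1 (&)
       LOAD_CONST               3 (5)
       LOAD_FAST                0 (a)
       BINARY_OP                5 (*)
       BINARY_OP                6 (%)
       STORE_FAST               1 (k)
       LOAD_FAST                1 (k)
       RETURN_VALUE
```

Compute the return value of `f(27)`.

LOAD_FAST a → push 27. Stack: [27]
LOAD_CONST → push 3. Stack: [27, 3]
COMPARE_OP bool(!=) → 27 vs 3 = True. Stack: [True]
POP_JUMP_IF_FALSE → pop True; no jump. Stack: []
LOAD_FAST a → push 27. Stack: [27]
LOAD_CONST → push 1. Stack: [27, 1]
BINARY_OP % → 27 % 1 = 0. Stack: [0]
STORE_FAST k → k=0. Stack: []
LOAD_FAST k → push 0. Stack: [0]
RETURN_VALUE → return 0.

0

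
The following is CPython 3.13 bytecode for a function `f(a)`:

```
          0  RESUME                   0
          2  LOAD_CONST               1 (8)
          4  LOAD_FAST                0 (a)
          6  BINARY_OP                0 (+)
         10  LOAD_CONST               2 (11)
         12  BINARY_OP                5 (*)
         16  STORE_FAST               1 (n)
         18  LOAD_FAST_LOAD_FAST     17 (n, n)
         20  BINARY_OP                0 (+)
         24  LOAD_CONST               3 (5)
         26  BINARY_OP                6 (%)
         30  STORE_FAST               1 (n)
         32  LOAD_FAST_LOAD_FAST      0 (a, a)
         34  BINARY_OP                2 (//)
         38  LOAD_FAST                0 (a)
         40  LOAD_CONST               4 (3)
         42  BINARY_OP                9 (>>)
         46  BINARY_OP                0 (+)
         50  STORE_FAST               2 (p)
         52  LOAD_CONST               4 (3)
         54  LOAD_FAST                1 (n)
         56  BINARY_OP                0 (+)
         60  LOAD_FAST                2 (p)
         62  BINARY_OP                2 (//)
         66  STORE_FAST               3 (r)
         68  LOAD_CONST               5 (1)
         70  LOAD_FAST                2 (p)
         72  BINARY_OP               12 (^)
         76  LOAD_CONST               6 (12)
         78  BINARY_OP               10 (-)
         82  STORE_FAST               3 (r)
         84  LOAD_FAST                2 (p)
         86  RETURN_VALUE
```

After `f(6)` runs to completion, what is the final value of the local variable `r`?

-12

LOAD_CONST → push 8. Stack: [8]
LOAD_FAST a → push 6. Stack: [8, 6]
BINARY_OP + → 8 + 6 = 14. Stack: [14]
LOAD_CONST → push 11. Stack: [14, 11]
BINARY_OP * → 14 * 11 = 154. Stack: [154]
STORE_FAST n → n=154. Stack: []
LOAD_FAST_LOAD_FAST n,n → push 154,154. Stack: [154, 154]
BINARY_OP + → 154 + 154 = 308. Stack: [308]
LOAD_CONST → push 5. Stack: [308, 5]
BINARY_OP % → 308 % 5 = 3. Stack: [3]
STORE_FAST n → n=3. Stack: []
LOAD_FAST_LOAD_FAST a,a → push 6,6. Stack: [6, 6]
BINARY_OP // → 6 // 6 = 1. Stack: [1]
LOAD_FAST a → push 6. Stack: [1, 6]
LOAD_CONST → push 3. Stack: [1, 6, 3]
BINARY_OP >> → 6 >> 3 = 0. Stack: [1, 0]
BINARY_OP + → 1 + 0 = 1. Stack: [1]
STORE_FAST p → p=1. Stack: []
LOAD_CONST → push 3. Stack: [3]
LOAD_FAST n → push 3. Stack: [3, 3]
BINARY_OP + → 3 + 3 = 6. Stack: [6]
LOAD_FAST p → push 1. Stack: [6, 1]
BINARY_OP // → 6 // 1 = 6. Stack: [6]
STORE_FAST r → r=6. Stack: []
LOAD_CONST → push 1. Stack: [1]
LOAD_FAST p → push 1. Stack: [1, 1]
BINARY_OP ^ → 1 ^ 1 = 0. Stack: [0]
LOAD_CONST → push 12. Stack: [0, 12]
BINARY_OP - → 0 - 12 = -12. Stack: [-12]
STORE_FAST r → r=-12. Stack: []
LOAD_FAST p → push 1. Stack: [1]
RETURN_VALUE → return 1.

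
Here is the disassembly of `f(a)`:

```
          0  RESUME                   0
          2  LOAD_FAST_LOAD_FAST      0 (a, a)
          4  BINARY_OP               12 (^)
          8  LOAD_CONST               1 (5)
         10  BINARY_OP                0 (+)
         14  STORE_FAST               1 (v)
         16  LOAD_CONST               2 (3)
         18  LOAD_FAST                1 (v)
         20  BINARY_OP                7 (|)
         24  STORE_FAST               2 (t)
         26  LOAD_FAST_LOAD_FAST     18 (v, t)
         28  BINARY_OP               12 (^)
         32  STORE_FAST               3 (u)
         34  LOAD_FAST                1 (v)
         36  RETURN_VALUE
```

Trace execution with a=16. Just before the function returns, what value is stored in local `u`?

2

LOAD_FAST_LOAD_FAST a,a → push 16,16. Stack: [16, 16]
BINARY_OP ^ → 16 ^ 16 = 0. Stack: [0]
LOAD_CONST → push 5. Stack: [0, 5]
BINARY_OP + → 0 + 5 = 5. Stack: [5]
STORE_FAST v → v=5. Stack: []
LOAD_CONST → push 3. Stack: [3]
LOAD_FAST v → push 5. Stack: [3, 5]
BINARY_OP | → 3 | 5 = 7. Stack: [7]
STORE_FAST t → t=7. Stack: []
LOAD_FAST_LOAD_FAST v,t → push 5,7. Stack: [5, 7]
BINARY_OP ^ → 5 ^ 7 = 2. Stack: [2]
STORE_FAST u → u=2. Stack: []
LOAD_FAST v → push 5. Stack: [5]
RETURN_VALUE → return 5.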